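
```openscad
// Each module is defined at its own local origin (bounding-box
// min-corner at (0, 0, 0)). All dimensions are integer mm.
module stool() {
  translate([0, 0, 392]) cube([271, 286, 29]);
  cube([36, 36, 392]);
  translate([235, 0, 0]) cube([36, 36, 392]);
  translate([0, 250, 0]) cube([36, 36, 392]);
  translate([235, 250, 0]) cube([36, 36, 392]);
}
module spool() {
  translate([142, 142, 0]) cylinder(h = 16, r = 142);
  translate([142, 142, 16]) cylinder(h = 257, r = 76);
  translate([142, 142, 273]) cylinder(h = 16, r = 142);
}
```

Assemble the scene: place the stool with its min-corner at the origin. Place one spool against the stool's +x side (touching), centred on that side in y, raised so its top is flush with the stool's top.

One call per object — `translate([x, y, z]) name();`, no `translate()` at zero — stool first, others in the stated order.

stool();
translate([271, 1, 132]) spool();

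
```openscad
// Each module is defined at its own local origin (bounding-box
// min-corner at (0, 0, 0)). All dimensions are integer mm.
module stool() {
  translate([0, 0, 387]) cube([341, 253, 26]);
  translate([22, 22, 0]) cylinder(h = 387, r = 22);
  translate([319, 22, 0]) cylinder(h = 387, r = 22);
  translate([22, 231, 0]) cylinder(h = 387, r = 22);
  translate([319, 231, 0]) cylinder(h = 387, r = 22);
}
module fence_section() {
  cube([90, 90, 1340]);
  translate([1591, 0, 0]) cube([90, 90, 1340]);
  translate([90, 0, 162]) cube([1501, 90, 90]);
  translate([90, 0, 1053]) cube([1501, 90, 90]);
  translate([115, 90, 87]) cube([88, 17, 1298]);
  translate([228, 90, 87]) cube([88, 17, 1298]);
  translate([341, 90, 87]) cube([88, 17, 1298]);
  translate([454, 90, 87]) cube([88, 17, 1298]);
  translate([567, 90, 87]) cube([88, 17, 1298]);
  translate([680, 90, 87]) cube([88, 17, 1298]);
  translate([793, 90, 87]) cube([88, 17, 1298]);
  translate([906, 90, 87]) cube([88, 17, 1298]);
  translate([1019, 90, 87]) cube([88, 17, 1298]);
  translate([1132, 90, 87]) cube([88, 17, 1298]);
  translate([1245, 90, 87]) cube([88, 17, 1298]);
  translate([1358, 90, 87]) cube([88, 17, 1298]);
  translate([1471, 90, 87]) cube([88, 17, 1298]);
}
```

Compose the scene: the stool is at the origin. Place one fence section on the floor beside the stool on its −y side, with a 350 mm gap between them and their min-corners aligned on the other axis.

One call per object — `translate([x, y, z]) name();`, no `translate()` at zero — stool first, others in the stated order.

stool();
translate([0, -457, 0]) fence_section();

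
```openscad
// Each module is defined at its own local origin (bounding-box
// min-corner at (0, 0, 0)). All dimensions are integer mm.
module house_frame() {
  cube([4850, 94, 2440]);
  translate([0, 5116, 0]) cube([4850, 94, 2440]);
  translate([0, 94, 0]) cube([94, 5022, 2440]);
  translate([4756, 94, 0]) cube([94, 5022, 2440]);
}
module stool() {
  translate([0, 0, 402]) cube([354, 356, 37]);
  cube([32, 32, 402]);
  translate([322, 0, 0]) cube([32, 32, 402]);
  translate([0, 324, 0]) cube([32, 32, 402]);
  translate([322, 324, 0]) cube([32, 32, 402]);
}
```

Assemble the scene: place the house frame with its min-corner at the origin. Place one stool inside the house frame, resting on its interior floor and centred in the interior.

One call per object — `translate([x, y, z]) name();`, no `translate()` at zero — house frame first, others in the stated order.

house_frame();
translate([2248, 2427, 0]) stool();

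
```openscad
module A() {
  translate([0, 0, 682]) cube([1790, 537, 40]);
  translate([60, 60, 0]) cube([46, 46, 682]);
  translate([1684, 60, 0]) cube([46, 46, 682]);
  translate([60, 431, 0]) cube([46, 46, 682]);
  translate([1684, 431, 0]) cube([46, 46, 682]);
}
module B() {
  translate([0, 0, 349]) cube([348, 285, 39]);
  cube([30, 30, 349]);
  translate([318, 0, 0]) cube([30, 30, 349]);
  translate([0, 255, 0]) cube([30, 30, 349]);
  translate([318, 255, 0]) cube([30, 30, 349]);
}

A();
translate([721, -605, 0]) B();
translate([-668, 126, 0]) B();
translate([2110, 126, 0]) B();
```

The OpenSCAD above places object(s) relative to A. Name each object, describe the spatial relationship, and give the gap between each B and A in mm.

A is a table. B is a stool. Three stools sit around the table at the −y, −x, +x sides. The gap between each stool and the table is 320 mm.

Each stool's nearest face is 320 mm from the table's bounding box.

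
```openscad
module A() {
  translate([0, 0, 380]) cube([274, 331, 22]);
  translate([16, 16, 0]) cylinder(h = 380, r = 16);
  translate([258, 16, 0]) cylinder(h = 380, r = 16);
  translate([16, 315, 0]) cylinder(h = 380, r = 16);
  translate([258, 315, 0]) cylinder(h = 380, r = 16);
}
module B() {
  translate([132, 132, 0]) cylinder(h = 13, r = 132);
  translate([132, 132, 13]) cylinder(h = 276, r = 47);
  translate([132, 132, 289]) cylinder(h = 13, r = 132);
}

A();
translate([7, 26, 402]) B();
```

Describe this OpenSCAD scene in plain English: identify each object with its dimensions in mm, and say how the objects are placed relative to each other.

A is a four-legged stool. The seat is 274×331 mm, 22 mm thick, top at z = 402 mm. It stands on four round legs, each 32 mm in diameter, from z = 0 to the seat underside, each leg's axis is inset half a diameter from the nearest pair of seat edges (so the leg's bounding box is flush with the corner).

B is a spool: two coaxial disc flanges of radius 132 mm and thickness 13 mm, joined by a core cylinder of radius 47 mm and height 276 mm. The lower flange rests on z = 0 and the three cylinders share a vertical axis.

The spool is on top of the stool.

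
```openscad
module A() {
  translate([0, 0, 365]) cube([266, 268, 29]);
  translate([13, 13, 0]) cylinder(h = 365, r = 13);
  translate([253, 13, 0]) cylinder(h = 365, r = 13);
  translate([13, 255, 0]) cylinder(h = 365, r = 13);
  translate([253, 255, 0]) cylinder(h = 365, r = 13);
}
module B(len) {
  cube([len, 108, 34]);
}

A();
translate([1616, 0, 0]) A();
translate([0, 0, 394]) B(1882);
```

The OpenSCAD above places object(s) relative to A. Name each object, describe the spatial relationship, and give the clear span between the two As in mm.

Second stool starts at x = 1616; first ends at x = 266; clear span = 1616 − 266 = 1350 mm.

A is a stool. B is a beam. A beam spans the tops of two stools. The clear span between the two stools is 1350 mm.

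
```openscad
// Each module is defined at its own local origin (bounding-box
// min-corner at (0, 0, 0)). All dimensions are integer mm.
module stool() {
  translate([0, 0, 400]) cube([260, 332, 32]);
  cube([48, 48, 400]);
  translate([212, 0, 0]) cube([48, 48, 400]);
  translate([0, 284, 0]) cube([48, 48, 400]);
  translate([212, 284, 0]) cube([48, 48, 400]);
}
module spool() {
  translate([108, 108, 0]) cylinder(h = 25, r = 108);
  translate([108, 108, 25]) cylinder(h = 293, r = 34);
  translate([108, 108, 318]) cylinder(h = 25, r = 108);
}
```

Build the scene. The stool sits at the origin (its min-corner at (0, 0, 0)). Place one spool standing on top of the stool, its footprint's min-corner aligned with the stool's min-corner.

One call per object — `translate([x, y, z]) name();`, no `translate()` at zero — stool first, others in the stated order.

stool();
translate([0, 0, 432]) spool();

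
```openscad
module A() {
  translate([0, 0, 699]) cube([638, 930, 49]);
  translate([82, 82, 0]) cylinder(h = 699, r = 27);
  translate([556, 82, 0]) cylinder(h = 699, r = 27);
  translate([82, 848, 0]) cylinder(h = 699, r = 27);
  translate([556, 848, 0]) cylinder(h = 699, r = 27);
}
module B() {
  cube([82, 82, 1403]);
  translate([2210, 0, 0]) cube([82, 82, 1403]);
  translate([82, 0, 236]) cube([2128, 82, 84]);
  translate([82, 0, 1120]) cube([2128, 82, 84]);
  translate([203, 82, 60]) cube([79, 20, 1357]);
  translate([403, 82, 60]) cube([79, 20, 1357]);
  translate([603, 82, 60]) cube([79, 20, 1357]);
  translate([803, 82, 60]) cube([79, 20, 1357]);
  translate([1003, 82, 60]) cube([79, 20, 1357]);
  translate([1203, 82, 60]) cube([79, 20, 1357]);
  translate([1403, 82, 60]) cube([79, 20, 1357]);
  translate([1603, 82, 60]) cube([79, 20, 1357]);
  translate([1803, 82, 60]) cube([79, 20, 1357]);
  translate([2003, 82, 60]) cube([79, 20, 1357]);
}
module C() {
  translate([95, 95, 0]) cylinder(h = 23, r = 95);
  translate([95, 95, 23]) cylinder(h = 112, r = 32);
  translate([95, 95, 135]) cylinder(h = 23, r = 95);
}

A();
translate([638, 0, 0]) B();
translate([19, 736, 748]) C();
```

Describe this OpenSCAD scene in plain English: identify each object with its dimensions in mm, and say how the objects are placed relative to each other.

A is a table with a 638×930 mm rectangular top, 49 mm thick, top surface at z = 748 mm, supported by four round legs of 54 mm diameter, each leg's bounding box inset 55 mm from the nearest pair of top edges, running from the floor.

B is a fence section. Two 82×82 mm posts, 1403 mm tall, stand on the floor with a clear span of 2128 mm between their inner faces. Two horizontal rails of 82×84 mm section span the gap between the posts with their undersides at z = 236 mm and z = 1120 mm, flush with the posts' −y face. 10 pickets, each 79 mm wide, 20 mm thick and 1357 mm tall, are fixed to the +y face of the rails with their bottoms at z = 60 mm, evenly spaced across the span with equal gaps (rounded down to the nearest mm) at the −x end and between each pair — any rounding remainder accumulates at the +x end.

C is a spool: two coaxial disc flanges of radius 95 mm and thickness 23 mm, joined by a core cylinder of radius 32 mm and height 112 mm. The lower flange rests on z = 0 and the three cylinders share a vertical axis.

The fence section is against the table's +x side, with their −y faces flush. The spool is on top of the table.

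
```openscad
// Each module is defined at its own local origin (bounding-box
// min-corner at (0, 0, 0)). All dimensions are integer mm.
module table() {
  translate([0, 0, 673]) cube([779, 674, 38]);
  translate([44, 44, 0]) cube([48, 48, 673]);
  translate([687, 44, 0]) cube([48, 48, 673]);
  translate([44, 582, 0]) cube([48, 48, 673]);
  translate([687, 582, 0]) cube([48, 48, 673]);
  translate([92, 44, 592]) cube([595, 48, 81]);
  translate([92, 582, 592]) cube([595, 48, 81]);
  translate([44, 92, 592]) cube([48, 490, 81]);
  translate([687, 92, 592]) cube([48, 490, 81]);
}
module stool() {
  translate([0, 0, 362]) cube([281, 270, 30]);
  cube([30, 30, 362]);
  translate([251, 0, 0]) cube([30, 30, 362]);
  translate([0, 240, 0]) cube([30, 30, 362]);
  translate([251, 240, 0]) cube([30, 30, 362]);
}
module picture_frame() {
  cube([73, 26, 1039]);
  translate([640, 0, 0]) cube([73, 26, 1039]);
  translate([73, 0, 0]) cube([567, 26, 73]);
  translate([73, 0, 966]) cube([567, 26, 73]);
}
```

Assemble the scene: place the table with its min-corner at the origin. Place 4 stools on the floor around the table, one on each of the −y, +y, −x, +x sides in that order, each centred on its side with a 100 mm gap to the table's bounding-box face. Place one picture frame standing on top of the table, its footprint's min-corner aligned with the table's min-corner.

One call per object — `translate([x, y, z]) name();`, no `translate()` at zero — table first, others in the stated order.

table();
translate([249, -370, 0]) stool();
translate([249, 774, 0]) stool();
translate([-381, 202, 0]) stool();
translate([879, 202, 0]) stool();
translate([0, 0, 711]) picture_frame();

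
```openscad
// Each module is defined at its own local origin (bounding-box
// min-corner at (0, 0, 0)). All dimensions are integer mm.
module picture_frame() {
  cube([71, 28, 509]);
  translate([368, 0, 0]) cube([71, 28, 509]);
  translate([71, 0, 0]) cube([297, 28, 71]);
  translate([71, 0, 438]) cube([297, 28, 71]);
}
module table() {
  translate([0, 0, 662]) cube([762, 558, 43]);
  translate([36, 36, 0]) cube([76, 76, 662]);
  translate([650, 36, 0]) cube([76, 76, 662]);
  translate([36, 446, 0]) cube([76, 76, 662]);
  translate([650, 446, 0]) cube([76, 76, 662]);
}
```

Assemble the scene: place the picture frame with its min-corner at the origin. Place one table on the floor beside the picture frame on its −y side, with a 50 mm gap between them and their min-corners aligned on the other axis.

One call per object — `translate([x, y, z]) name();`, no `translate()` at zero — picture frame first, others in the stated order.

picture_frame();
translate([0, -608, 0]) table();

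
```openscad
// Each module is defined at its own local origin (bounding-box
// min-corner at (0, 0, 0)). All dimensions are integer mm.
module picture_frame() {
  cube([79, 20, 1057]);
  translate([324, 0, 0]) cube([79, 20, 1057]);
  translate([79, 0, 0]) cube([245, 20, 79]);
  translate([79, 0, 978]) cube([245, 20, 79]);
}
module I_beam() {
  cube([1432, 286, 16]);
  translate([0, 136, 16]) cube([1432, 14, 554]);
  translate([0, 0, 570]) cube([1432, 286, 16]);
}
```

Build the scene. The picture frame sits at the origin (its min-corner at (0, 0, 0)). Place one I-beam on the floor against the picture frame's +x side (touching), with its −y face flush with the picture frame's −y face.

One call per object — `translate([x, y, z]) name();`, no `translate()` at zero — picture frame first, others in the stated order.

picture_frame();
translate([403, 0, 0]) I_beam();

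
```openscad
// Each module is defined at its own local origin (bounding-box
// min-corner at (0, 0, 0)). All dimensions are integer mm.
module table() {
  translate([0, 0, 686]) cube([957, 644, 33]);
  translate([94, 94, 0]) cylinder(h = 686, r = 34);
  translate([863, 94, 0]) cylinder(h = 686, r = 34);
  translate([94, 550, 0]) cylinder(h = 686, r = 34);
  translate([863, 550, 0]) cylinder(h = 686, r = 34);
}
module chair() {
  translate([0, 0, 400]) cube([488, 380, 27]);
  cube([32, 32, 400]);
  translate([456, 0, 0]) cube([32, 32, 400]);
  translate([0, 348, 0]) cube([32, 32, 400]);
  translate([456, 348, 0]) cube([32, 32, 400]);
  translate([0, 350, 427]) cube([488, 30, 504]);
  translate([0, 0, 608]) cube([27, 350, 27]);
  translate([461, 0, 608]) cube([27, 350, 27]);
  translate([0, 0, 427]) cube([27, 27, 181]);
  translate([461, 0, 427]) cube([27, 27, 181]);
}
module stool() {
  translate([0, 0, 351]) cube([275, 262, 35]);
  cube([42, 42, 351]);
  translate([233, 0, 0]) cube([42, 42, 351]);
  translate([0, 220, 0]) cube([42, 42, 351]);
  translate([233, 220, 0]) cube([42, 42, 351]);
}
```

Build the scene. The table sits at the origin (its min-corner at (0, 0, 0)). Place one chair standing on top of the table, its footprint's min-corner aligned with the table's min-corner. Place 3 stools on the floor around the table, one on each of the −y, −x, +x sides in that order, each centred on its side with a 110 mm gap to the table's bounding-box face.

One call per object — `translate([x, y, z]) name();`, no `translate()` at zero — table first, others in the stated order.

table();
translate([0, 0, 719]) chair();
translate([341, -372, 0]) stool();
translate([-385, 191, 0]) stool();
translate([1067, 191, 0]) stool();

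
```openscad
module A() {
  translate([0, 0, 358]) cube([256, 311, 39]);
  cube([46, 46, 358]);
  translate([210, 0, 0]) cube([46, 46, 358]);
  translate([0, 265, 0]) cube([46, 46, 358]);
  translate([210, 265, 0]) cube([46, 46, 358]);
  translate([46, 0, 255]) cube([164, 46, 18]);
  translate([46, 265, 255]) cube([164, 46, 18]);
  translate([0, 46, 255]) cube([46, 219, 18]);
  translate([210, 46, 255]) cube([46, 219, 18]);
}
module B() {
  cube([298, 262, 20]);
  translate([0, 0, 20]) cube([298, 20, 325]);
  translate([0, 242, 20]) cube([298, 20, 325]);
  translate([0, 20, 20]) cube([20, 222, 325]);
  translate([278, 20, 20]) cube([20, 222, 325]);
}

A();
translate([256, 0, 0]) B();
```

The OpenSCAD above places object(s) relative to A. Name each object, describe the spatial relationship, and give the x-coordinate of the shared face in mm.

A is a stool. B is an open box. The open box is against the stool's +x side, with their −y faces flush. The x-coordinate of the shared face is 256 mm.

The stool's +x face and the open box's −x face are both at x = 256 mm.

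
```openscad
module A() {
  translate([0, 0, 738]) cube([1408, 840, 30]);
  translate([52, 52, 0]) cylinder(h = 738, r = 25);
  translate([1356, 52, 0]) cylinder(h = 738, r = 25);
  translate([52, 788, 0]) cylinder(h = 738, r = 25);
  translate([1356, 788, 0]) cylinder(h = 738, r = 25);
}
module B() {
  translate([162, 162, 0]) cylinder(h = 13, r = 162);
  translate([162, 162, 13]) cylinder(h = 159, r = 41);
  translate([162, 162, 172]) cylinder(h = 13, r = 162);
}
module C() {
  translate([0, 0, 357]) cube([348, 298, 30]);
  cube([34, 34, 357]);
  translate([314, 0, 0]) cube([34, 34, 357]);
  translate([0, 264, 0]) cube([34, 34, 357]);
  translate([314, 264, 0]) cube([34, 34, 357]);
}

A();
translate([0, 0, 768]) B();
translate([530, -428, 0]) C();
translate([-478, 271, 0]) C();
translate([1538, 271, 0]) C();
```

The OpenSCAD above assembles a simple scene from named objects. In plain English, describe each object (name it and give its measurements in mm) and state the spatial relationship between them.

A is a table with a 1408×840 mm rectangular top, 30 mm thick, top surface at z = 768 mm, supported by four round legs of 50 mm diameter, each leg's bounding box inset 27 mm from the nearest pair of top edges, running from the floor.

B is a spool: two coaxial disc flanges of radius 162 mm and thickness 13 mm, joined by a core cylinder of radius 41 mm and height 159 mm. The lower flange rests on z = 0 and the three cylinders share a vertical axis.

C is a four-legged stool. The seat is 348×298 mm, 30 mm thick, top at z = 387 mm. It stands on four square legs, each 34×34 mm in cross-section, from z = 0 to the seat underside, each flush with a corner of the seat.

The spool is on top of the table. Three stools sit around the table at the −y, −x, +x sides.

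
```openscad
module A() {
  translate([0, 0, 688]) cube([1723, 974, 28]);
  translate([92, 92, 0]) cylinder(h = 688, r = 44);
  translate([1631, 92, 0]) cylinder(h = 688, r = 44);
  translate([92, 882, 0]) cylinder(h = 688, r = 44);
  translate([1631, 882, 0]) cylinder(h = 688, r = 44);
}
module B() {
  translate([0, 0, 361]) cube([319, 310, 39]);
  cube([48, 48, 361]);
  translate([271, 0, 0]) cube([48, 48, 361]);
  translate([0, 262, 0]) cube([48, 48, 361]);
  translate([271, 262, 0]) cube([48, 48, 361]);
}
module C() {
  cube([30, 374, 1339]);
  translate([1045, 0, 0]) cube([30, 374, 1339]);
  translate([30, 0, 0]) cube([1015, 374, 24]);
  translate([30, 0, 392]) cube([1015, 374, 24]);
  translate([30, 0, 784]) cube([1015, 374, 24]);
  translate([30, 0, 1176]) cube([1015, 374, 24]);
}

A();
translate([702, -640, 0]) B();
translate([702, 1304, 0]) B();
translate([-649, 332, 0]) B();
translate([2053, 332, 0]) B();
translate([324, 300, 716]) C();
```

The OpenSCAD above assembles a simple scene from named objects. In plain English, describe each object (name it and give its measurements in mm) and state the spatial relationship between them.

A is a table with a 1723×974 mm rectangular top, 28 mm thick, top surface at z = 716 mm, supported by four round legs of 88 mm diameter, each leg's bounding box inset 48 mm from the nearest pair of top edges, running from the floor.

B is a four-legged stool. The seat is 319×310 mm, 39 mm thick, top at z = 400 mm. It stands on four square legs, each 48×48 mm in cross-section, from z = 0 to the seat underside, each flush with a corner of the seat.

C is a bookshelf 1075 mm wide overall, 374 mm deep and 1339 mm tall. The two sides are 30 mm thick vertical panels. 4 horizontal shelves of 24 mm thickness span between the inner faces of the sides; the lowest shelf sits on the floor and shelves are stacked with a clear vertical gap of 368 mm between each pair.

Four stools sit around the table at the −y, +y, −x, +x sides. The bookshelf is on top of the table, centred.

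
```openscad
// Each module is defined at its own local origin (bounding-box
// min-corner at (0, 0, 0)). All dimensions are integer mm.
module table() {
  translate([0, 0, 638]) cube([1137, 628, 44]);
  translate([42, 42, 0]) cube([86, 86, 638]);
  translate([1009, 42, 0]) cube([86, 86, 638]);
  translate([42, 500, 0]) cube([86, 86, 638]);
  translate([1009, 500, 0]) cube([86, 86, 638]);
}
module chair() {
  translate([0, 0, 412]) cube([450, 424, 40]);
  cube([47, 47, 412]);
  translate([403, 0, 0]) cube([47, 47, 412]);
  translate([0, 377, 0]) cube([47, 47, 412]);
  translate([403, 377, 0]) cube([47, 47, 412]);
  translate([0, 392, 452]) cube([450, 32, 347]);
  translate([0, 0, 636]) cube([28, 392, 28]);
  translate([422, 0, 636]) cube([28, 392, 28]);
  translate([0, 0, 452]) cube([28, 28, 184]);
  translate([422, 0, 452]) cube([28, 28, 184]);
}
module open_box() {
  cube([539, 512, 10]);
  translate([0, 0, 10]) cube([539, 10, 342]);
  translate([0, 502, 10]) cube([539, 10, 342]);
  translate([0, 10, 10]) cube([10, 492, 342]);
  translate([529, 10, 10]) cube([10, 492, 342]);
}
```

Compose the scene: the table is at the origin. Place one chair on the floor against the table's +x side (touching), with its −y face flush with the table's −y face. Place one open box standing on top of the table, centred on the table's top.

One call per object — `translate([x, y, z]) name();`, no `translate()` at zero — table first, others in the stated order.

table();
translate([1137, 0, 0]) chair();
translate([299, 58, 682]) open_box();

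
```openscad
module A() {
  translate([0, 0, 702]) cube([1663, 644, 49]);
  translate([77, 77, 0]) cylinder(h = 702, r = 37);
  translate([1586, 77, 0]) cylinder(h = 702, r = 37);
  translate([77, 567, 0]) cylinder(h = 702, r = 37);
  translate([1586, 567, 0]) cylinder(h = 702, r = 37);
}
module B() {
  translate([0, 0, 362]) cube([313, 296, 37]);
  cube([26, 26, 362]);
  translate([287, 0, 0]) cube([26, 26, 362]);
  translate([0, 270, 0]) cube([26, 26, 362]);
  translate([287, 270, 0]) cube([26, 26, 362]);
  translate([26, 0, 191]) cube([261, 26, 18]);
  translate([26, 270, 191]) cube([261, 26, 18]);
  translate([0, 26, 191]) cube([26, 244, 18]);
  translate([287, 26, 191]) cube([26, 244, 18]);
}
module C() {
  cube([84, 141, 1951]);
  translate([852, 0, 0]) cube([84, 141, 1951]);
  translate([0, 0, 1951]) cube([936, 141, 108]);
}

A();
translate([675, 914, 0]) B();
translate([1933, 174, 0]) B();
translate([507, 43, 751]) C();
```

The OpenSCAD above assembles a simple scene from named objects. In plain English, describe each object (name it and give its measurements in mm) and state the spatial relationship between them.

A is a table: top 1663 mm (x) × 644 mm (y), 49 mm thick, upper face at z = 751 mm, on four round legs of 74 mm diameter, each leg's bounding box inset 40 mm from the nearest pair of top edges, running from z = 0 to the bottom of the top.

B is a four-legged stool. The seat is 313×296 mm, 37 mm thick, top at z = 399 mm. It stands on four square legs, each 26×26 mm in cross-section, from z = 0 to the seat underside, each flush with a corner of the seat. Four stretchers, 26 mm wide and 18 mm tall, connect adjacent legs with their undersides at z = 191 mm, each running between the inner faces of the legs it joins and aligned with the legs' outer faces on the other axis.

C is a rectangular door frame: two vertical jambs of 84×141 mm section, 1951 mm tall, with a clear opening 768 mm wide between their inner faces. A header 108 mm tall and 141 mm deep lies on top of the jambs and spans the full outside width.

Two stools sit around the table at the +y, +x sides. The door frame is on top of the table.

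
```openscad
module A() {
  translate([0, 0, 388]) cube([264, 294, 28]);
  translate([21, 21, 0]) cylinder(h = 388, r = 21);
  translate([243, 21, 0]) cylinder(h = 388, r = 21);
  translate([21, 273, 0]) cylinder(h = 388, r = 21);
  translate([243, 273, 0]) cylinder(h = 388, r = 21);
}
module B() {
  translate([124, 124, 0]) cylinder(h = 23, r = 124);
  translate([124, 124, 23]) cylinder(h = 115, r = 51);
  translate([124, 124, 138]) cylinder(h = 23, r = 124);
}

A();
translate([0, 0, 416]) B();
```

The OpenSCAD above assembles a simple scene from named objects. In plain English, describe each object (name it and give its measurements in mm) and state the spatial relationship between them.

A is a simple wooden stool: a rectangular seat 264 mm (x) by 294 mm (y), 28 mm thick, top face at z = 416 mm, on four round legs, each 42 mm in diameter. The legs rest on z = 0, each leg's axis is inset half a diameter from the nearest pair of seat edges (so the leg's bounding box is flush with the corner).

B is a spool: two coaxial disc flanges of radius 124 mm and thickness 23 mm, joined by a core cylinder of radius 51 mm and height 115 mm. The lower flange rests on z = 0 and the three cylinders share a vertical axis.

The spool is on top of the stool.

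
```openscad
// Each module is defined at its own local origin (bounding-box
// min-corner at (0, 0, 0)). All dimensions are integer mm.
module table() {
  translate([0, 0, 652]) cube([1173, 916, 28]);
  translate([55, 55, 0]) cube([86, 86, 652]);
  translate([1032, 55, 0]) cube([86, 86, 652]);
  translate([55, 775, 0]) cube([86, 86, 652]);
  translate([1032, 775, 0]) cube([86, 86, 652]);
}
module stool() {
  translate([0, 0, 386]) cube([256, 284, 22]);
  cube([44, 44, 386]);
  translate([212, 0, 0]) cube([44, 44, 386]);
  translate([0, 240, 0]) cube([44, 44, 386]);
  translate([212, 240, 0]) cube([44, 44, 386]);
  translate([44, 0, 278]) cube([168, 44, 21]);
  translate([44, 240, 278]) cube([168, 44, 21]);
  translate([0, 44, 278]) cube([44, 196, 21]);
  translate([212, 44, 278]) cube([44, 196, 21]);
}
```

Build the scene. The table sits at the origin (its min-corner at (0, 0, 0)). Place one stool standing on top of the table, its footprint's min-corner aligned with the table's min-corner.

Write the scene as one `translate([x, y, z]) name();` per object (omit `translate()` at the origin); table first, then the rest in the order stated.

table();
translate([0, 0, 680]) stool();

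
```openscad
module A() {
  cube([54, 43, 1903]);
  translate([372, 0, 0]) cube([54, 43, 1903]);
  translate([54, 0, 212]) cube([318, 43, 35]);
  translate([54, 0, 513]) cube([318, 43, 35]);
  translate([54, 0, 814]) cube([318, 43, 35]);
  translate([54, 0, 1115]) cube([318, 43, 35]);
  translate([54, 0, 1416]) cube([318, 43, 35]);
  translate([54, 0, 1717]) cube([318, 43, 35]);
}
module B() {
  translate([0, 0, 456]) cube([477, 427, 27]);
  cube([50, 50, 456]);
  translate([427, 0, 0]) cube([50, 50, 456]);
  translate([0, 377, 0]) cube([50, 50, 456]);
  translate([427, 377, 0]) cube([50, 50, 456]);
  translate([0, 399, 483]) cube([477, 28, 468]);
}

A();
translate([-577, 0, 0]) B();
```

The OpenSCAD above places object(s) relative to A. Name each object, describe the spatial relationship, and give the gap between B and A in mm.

The chair's nearest face is 100 mm from the ladder's −x face.

A is a ladder. B is a chair. The chair is on the floor beside the ladder on its −x side. The gap between the chair and the ladder is 100 mm.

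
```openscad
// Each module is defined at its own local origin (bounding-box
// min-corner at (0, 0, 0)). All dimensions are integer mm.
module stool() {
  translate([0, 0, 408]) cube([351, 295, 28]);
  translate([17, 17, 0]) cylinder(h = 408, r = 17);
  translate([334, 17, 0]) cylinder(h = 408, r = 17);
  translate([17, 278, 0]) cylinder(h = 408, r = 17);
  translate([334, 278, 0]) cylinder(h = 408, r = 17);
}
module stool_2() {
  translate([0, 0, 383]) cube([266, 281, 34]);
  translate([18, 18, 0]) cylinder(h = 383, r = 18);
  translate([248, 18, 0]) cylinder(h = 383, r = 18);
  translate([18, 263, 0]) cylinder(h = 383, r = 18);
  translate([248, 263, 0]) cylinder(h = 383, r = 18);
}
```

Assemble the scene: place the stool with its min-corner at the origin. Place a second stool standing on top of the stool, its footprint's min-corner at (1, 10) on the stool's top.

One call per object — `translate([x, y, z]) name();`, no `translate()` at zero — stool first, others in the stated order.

stool();
translate([1, 10, 436]) stool_2();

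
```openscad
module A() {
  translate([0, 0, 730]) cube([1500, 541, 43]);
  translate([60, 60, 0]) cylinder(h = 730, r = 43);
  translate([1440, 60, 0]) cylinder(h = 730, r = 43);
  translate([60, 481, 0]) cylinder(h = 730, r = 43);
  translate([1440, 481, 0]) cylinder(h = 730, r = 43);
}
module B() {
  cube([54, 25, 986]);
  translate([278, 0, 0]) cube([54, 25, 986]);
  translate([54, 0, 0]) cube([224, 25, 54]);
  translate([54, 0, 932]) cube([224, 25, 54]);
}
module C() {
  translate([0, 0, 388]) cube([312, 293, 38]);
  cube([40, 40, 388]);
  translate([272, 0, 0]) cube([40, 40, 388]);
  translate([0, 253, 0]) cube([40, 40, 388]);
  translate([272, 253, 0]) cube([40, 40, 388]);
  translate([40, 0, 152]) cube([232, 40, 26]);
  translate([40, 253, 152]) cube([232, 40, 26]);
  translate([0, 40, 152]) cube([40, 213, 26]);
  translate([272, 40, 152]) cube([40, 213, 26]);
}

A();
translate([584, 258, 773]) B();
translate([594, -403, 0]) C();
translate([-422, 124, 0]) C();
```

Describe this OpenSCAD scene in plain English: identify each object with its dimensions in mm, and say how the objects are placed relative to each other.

A is a table: top 1500 mm (x) × 541 mm (y), 43 mm thick, upper face at z = 773 mm, on four round legs of 86 mm diameter, each leg's bounding box inset 17 mm from the nearest pair of top edges, running from z = 0 to the bottom of the top.

B is a rectangular picture frame lying in the x–z plane (depth along y). The opening is 224 mm wide (x) by 878 mm tall (z), surrounded by a border 54 mm wide on all four sides. The frame is 25 mm deep and is made of two full-height vertical stiles with two horizontal rails fitted between them.

C is a four-legged stool. The seat is 312×293 mm, 38 mm thick, top at z = 426 mm. It stands on four square legs, each 40×40 mm in cross-section, from z = 0 to the seat underside, each flush with a corner of the seat. Four stretchers, 40 mm wide and 26 mm tall, connect adjacent legs with their undersides at z = 152 mm, each running between the inner faces of the legs it joins and aligned with the legs' outer faces on the other axis.

The picture frame is on top of the table, centred. Two stools sit around the table at the −y, −x sides.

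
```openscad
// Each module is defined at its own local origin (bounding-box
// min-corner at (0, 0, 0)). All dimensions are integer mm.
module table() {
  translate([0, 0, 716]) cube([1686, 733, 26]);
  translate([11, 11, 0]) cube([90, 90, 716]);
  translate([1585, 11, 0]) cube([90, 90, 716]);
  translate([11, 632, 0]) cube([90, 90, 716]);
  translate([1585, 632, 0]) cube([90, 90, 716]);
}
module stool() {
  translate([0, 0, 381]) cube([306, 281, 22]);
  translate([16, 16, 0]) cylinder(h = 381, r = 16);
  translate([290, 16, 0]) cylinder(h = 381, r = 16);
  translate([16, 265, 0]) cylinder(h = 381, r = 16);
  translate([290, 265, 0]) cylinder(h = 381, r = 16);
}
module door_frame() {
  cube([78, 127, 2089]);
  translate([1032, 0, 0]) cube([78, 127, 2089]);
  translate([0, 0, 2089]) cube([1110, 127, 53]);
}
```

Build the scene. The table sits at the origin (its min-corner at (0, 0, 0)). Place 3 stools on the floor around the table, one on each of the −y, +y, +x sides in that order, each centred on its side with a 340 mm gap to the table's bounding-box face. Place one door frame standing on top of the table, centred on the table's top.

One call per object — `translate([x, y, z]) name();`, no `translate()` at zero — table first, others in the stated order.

table();
translate([690, -621, 0]) stool();
translate([690, 1073, 0]) stool();
translate([2026, 226, 0]) stool();
translate([288, 303, 742]) door_frame();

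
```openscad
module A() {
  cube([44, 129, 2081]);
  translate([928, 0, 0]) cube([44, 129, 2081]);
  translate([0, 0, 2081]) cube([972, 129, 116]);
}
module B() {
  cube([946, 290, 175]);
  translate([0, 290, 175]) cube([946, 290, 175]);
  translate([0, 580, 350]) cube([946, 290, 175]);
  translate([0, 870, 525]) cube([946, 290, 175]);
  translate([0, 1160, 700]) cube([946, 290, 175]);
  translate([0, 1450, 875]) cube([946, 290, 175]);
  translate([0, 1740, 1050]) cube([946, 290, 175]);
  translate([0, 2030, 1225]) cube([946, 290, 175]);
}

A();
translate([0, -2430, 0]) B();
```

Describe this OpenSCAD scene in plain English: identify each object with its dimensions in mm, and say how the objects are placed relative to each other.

A is a door frame. The clear opening is 884 mm wide and 2081 mm high. Two 44 mm wide jambs, 129 mm deep, stand either side of the opening from the floor to the top of the opening. A 116 mm thick head sits across the top of both jambs, spanning the full outside width of the frame.

B is a straight staircase of 8 solid steps. Each step is 946 mm wide (x), 290 mm deep (y, the going) and 175 mm tall (the rise). The first step rests on the floor; each subsequent step sits one going further in +y and one rise higher in +z, directly behind and above the previous step with no overlap.

The staircase is on the floor beside the door frame on its −y side.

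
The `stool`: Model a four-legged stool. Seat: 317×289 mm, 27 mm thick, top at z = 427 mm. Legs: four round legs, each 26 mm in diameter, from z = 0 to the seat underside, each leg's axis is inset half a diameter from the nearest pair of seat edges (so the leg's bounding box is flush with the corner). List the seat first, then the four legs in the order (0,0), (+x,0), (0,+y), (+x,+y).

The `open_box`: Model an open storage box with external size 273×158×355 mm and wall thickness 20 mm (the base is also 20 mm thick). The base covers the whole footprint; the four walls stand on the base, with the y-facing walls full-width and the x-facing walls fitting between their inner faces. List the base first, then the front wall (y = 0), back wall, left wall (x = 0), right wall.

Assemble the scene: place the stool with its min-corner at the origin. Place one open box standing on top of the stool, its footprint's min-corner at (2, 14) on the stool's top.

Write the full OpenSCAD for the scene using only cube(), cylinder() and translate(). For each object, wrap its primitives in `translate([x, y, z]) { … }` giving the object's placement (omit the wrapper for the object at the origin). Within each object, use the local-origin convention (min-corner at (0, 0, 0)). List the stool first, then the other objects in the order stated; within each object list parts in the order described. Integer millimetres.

translate([0, 0, 400]) cube([317, 289, 27]);
translate([13, 13, 0]) cylinder(h = 400, r = 13);
translate([304, 13, 0]) cylinder(h = 400, r = 13);
translate([13, 276, 0]) cylinder(h = 400, r = 13);
translate([304, 276, 0]) cylinder(h = 400, r = 13);
translate([2, 14, 427]) {
  cube([273, 158, 20]);
  translate([0, 0, 20]) cube([273, 20, 335]);
  translate([0, 138, 20]) cube([273, 20, 335]);
  translate([0, 20, 20]) cube([20, 118, 335]);
  translate([253, 20, 20]) cube([20, 118, 335]);
}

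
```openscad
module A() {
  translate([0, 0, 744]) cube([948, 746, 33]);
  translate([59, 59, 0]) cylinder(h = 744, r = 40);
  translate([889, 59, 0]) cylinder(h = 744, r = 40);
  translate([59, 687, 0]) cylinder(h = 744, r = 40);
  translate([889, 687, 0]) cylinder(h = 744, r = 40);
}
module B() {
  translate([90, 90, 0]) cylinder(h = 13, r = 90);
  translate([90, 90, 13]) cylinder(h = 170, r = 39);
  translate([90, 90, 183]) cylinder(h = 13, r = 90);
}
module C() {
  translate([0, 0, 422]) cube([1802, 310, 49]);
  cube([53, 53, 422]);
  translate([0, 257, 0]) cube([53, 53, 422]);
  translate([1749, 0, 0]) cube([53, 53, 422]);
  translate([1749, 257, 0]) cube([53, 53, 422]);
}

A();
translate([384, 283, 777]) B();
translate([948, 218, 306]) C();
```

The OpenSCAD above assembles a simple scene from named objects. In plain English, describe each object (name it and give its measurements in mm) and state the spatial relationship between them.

A is a table: top 948 mm (x) × 746 mm (y), 33 mm thick, upper face at z = 777 mm, on four round legs of 80 mm diameter, each leg's bounding box inset 19 mm from the nearest pair of top edges, running from z = 0 to the bottom of the top.

B is a spool: two coaxial disc flanges of radius 90 mm and thickness 13 mm, joined by a core cylinder of radius 39 mm and height 170 mm. The lower flange rests on z = 0 and the three cylinders share a vertical axis.

C is a bench: a 1802×310 mm seat slab, 49 mm thick, top at z = 471 mm, on four 53×53 mm square legs flush with the seat corners and standing on z = 0.

The spool is on top of the table, centred. The bench is beside the table with their tops flush at z = 777.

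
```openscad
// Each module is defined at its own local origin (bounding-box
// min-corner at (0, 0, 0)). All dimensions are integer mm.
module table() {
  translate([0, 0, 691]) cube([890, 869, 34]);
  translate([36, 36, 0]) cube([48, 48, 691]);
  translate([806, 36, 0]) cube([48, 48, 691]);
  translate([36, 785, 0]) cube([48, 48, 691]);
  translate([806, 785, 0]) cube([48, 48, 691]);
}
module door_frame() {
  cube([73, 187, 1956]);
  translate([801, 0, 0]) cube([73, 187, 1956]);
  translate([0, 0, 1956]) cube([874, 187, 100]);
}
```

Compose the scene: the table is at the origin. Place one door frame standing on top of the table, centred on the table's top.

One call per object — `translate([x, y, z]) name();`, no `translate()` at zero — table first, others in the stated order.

table();
translate([8, 341, 725]) door_frame();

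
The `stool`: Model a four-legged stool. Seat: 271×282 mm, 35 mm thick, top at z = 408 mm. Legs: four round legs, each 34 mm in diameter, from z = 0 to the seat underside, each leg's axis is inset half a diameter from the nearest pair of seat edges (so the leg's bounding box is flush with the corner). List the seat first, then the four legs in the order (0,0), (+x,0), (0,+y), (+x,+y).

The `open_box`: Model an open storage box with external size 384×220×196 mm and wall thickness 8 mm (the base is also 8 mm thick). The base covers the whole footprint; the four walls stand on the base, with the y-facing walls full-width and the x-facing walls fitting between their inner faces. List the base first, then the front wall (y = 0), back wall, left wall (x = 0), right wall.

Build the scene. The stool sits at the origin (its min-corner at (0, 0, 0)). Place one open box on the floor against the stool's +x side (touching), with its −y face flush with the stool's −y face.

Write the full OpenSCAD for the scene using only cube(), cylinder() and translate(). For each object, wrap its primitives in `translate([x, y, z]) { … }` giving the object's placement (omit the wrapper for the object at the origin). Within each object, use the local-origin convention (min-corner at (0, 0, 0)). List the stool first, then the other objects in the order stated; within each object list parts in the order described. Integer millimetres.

translate([0, 0, 373]) cube([271, 282, 35]);
translate([17, 17, 0]) cylinder(h = 373, r = 17);
translate([254, 17, 0]) cylinder(h = 373, r = 17);
translate([17, 265, 0]) cylinder(h = 373, r = 17);
translate([254, 265, 0]) cylinder(h = 373, r = 17);
translate([271, 0, 0]) {
  cube([384, 220, 8]);
  translate([0, 0, 8]) cube([384, 8, 188]);
  translate([0, 212, 8]) cube([384, 8, 188]);
  translate([0, 8, 8]) cube([8, 204, 188]);
  translate([376, 8, 8]) cube([8, 204, 188]);
}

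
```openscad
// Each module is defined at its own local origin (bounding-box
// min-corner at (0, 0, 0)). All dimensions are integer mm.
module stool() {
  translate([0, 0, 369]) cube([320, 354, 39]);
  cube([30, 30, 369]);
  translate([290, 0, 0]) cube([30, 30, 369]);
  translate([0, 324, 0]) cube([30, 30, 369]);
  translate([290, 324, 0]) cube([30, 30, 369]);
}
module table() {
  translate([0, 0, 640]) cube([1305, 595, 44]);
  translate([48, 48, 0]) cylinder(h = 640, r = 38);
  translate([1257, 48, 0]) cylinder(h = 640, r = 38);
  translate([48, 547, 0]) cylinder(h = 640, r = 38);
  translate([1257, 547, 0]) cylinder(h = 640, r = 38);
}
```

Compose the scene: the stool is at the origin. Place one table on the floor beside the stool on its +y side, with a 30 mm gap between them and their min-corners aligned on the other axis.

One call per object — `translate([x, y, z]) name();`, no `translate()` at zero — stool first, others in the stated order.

stool();
translate([0, 384, 0]) table();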